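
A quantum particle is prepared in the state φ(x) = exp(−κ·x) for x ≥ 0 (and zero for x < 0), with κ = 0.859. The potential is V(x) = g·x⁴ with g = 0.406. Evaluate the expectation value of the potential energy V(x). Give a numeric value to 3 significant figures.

⟨V⟩ = ∫ V(x)·|φ|² dx / ∫|φ|² dx.
Every integrand reduces to terms xʲ·e^(−2κx) on [0, ∞); use ∫₀^∞ xʲ·e^(−2κx) dx = j!/(2κ)^(j+1).
State is unnormalized: ∫|φ|² dx = 0.58207, and ∫φ*·V(x)·φ dx = 0.65106, so ⟨V⟩ = 0.65106 / 0.58207.
⟨V⟩ = 1.1185.

1.12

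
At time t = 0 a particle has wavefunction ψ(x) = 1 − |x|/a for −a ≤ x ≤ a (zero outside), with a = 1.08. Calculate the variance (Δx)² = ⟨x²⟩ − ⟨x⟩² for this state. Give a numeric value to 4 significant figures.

0.1166

Compute ⟨x⟩ and ⟨x²⟩ separately, then (Δx)² = ⟨x²⟩ − ⟨x⟩².
ψ is even, so ∫ over [−a, a] = 2∫₀ᵃ with ψ = 1 − x/a there: ∫₀ᵃ (1 − x/a)² dx = a/3, ∫₀ᵃ x²(1 − x/a)² dx = a³/30, ∫₀ᵃ x⁴(1 − x/a)² dx = a⁵/105.
Normalization: ∫|ψ|² dx = 0.72000.
⟨x⟩ = 0.0000 and ⟨x²⟩ = 0.11664.
(Δx)² = 0.11664 − (0.0000)² = 0.11664.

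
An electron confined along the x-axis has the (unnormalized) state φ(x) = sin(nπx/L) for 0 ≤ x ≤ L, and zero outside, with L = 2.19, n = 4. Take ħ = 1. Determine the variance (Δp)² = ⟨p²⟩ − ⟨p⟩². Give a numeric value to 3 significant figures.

32.9

Compute ⟨p⟩ and ⟨p²⟩ separately; (Δp)² = ⟨p²⟩ − ⟨p⟩².
d/dx sin(nπx/L) = (nπ/L)·cos(nπx/L) and d²/dx² sin(nπx/L) = −(nπ/L)²·sin(nπx/L); on 0 ≤ x ≤ L, ∫sin²(nπx/L) dx = L/2 and ∫sin(nπx/L)·cos(nπx/L) dx = 0.
Normalization: ∫|φ|² dx = 1.0950.
⟨p⟩ = 0.0000 and ⟨p²⟩ = 32.925.
(Δp)² = 32.925 − (0.0000)² = 32.925.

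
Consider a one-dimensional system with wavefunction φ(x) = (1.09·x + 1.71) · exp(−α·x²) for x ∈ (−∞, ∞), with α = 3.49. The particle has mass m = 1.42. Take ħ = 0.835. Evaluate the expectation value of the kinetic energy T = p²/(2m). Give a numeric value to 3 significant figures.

T = −(ħ²/2m) d²/dx², so ⟨T⟩ = −(ħ²/2m) ∫ φ*·φ'' dx / ∫|φ|² dx; with m = 1.42.
Expand each integrand as polynomial × e^(−2αx²) and use ∫x^(2j)·e^(−2αx²) dx = (2j−1)!!/(4α)^j · √(π/(2α)), odd powers → 0; here √(π/(2α)) = 0.67088. Differentiate with the product rule, d/dx e^(−αx²) = −2αx·e^(−αx²).
State is unnormalized: ∫|φ|² dx = 2.0188, and ∫φ*·(−ħ²/2m · φ'') dx = 1.8276, so ⟨T⟩ = 1.8276 / 2.0188.
⟨T⟩ = 0.90527.

0.905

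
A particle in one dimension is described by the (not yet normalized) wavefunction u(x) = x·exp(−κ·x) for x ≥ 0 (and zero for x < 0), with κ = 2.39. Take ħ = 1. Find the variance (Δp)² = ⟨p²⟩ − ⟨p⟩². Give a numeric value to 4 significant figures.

Compute ⟨p⟩ and ⟨p²⟩ separately; (Δp)² = ⟨p²⟩ − ⟨p⟩².
Differentiate x·exp(−κ·x) with the product rule; every integrand then reduces to terms xʲ·e^(−2κx) on [0, ∞), with ∫₀^∞ xʲ·e^(−2κx) dx = j!/(2κ)^(j+1).
Normalization: ∫|u|² dx = 0.018312.
⟨p⟩ = 0.0000 and ⟨p²⟩ = 5.7121.
(Δp)² = 5.7121 − (0.0000)² = 5.7121.

5.712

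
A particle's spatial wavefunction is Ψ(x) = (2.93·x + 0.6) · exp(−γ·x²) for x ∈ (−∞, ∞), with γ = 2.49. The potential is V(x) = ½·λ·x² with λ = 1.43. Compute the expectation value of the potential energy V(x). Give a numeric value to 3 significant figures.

⟨V⟩ = ∫ V(x)·|Ψ|² dx / ∫|Ψ|² dx.
Expand each integrand as polynomial × e^(−2γx²) and use ∫x^(2j)·e^(−2γx²) dx = (2j−1)!!/(4γ)^j · √(π/(2γ)), odd powers → 0; here √(π/(2γ)) = 0.79426.
State is unnormalized: ∫|Ψ|² dx = 0.97053, and ∫Ψ*·V(x)·Ψ dx = 0.16796, so ⟨V⟩ = 0.16796 / 0.97053.
⟨V⟩ = 0.17306.

0.173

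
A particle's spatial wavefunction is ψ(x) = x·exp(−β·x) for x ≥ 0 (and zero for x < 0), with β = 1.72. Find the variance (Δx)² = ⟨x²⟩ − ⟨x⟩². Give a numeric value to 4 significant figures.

Compute ⟨x⟩ and ⟨x²⟩ separately, then (Δx)² = ⟨x²⟩ − ⟨x⟩².
Every integrand reduces to terms xʲ·e^(−2βx) on [0, ∞); use ∫₀^∞ xʲ·e^(−2βx) dx = j!/(2β)^(j+1).
Normalization: ∫|ψ|² dx = 0.049131.
⟨x⟩ = 0.87209 and ⟨x²⟩ = 1.0141.
(Δx)² = 1.0141 − (0.87209)² = 0.25352.

0.2535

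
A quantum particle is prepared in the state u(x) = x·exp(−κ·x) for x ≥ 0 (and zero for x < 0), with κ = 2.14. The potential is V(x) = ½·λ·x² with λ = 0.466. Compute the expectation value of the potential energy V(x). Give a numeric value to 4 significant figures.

0.1526

⟨V⟩ = ∫ V(x)·|u|² dx / ∫|u|² dx.
Every integrand reduces to terms xʲ·e^(−2κx) on [0, ∞); use ∫₀^∞ xʲ·e^(−2κx) dx = j!/(2κ)^(j+1).
State is unnormalized: ∫|u|² dx = 0.025509, and ∫u*·V(x)·u dx = 0.0038936, so ⟨V⟩ = 0.0038936 / 0.025509.
⟨V⟩ = 0.15263.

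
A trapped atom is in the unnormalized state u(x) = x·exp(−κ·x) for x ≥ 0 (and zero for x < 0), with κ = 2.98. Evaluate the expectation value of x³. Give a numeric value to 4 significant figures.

⟨x³⟩ = ∫ x³·|u|² dx / ∫|u|² dx (integrals over the domain).
Every integrand reduces to terms xʲ·e^(−2κx) on [0, ∞); use ∫₀^∞ xʲ·e^(−2κx) dx = j!/(2κ)^(j+1).
State is unnormalized: ∫|u|² dx = 0.0094469, and ∫u*·x³·u dx = 0.0026773, so ⟨x³⟩ = 0.0026773 / 0.0094469.
⟨x³⟩ = 0.28341.

0.2834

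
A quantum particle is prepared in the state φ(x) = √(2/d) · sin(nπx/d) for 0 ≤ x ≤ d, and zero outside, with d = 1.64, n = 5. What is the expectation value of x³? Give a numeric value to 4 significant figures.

1.089

⟨x³⟩ = ∫ x³·|φ|² dx (integrals over the domain).
With sin²θ = (1 − cos2θ)/2 on 0 ≤ x ≤ d: ∫sin²(nπx/d) dx = d/2, ∫x·sin²(nπx/d) dx = d²/4, ∫x²·sin²(nπx/d) dx = d³·(1/6 − 1/(4n²π²)); higher powers xᵏ the same way, integrating xᵏ·cos(2nπx/d) by parts.
⟨x³⟩ = 1.0893.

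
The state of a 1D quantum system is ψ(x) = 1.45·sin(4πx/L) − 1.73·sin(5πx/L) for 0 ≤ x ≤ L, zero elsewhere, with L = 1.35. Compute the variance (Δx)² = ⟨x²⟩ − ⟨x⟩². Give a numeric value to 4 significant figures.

0.07655

Compute ⟨x⟩ and ⟨x²⟩ separately, then (Δx)² = ⟨x²⟩ − ⟨x⟩².
On 0 ≤ x ≤ L (j ≠ l): ∫sin²(jπx/L) dx = L/2, ∫sin(jπx/L)·sin(lπx/L) dx = 0; diagonal moments ∫x·sin²(jπx/L) dx = L²/4, ∫x²·sin²(jπx/L) dx = L³·(1/6 − 1/(4j²π²)); cross terms ∫x·sin(jπx/L)·sin(lπx/L) dx = 0 for j + l even and −4jlL²/(π²(j² − l²)²) for j + l odd, ∫x²·sin(jπx/L)·sin(lπx/L) dx = (−1)^(j+l)·4jlL³/(π²(j² − l²)²); higher powers the same way via product-to-sum and parts.
Normalization: ∫|ψ|² dx = 3.4394.
⟨x⟩ = 0.94103 and ⟨x²⟩ = 0.96209.
(Δx)² = 0.96209 − (0.94103)² = 0.076551.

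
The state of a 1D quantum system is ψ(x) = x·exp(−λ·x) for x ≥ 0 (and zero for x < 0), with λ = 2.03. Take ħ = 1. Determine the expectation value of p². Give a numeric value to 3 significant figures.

p² ψ = −ħ² d²ψ/dx²; ⟨p²⟩ = −ħ² ∫ ψ*·ψ'' dx / ∫|ψ|² dx.
Differentiate x·exp(−λ·x) with the product rule; every integrand then reduces to terms xʲ·e^(−2λx) on [0, ∞), with ∫₀^∞ xʲ·e^(−2λx) dx = j!/(2λ)^(j+1).
State is unnormalized: ∫|ψ|² dx = 0.029885, and ∫ψ*·(−ħ² ψ'') dx = 0.12315, so ⟨p²⟩ = 0.12315 / 0.029885.
⟨p²⟩ = 4.1209.

4.12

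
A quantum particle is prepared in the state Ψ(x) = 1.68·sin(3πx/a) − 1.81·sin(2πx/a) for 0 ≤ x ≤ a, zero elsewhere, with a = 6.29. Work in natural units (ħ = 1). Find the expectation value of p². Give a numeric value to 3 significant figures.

p² Ψ = −ħ² d²Ψ/dx²; ⟨p²⟩ = −ħ² ∫ Ψ*·Ψ'' dx / ∫|Ψ|² dx.
d²/dx² sin(jπx/a) = −(jπ/a)²·sin(jπx/a); on 0 ≤ x ≤ a, ∫sin²(jπx/a) dx = a/2 and ∫sin(jπx/a)·sin(lπx/a) dx = 0 for j ≠ l, so only diagonal terms survive in ∫|Ψ|² and ∫Ψ·Ψ″; ∫Ψ·Ψ′ dx = [Ψ²/2] between the walls = 0.
State is unnormalized: ∫|Ψ|² dx = 19.180, and ∫Ψ*·(−ħ² Ψ'') dx = 30.210, so ⟨p²⟩ = 30.210 / 19.180.
⟨p²⟩ = 1.5751.

1.58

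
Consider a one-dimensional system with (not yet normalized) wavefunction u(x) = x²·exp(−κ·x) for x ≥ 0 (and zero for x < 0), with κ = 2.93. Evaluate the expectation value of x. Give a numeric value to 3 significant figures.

⟨x⟩ = ∫ x·|u|² dx / ∫|u|² dx (integrals over the domain).
Every integrand reduces to terms xʲ·e^(−2κx) on [0, ∞); use ∫₀^∞ xʲ·e^(−2κx) dx = j!/(2κ)^(j+1).
State is unnormalized: ∫|u|² dx = 0.0034731, and ∫u*·x·u dx = 0.0029634, so ⟨x⟩ = 0.0029634 / 0.0034731.
⟨x⟩ = 0.85324.

0.853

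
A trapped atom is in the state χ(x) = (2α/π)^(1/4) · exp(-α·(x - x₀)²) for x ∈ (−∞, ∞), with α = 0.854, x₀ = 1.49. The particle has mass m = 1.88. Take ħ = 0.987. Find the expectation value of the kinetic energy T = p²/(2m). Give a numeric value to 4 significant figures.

T = −(ħ²/2m) d²/dx², so ⟨T⟩ = −(ħ²/2m) ∫ χ*·χ'' dx; with m = 1.88.
Gaussian moments (u = x − x₀): ∫u^(2j)·e^(−2αu²) du = (2j−1)!!/(4α)^j · √(π/(2α)), odd powers integrate to 0; here √(π/(2α)) = 1.3562. Derivatives: d/dx e^(−αu²) = −2αu·e^(−αu²), d²/dx² e^(−αu²) = (4α²u² − 2α)·e^(−αu²).
⟨T⟩ = 0.22126.

0.2213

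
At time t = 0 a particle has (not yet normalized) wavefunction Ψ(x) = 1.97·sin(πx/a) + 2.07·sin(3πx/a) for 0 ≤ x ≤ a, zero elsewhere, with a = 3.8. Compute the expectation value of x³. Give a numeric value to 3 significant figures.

14.6

⟨x³⟩ = ∫ x³·|Ψ|² dx / ∫|Ψ|² dx (integrals over the domain).
On 0 ≤ x ≤ a (j ≠ l): ∫sin²(jπx/a) dx = a/2, ∫sin(jπx/a)·sin(lπx/a) dx = 0; diagonal moments ∫x·sin²(jπx/a) dx = a²/4, ∫x²·sin²(jπx/a) dx = a³·(1/6 − 1/(4j²π²)); cross terms ∫x·sin(jπx/a)·sin(lπx/a) dx = 0 for j + l even and −4jla²/(π²(j² − l²)²) for j + l odd, ∫x²·sin(jπx/a)·sin(lπx/a) dx = (−1)^(j+l)·4jla³/(π²(j² − l²)²); higher powers the same way via product-to-sum and parts.
State is unnormalized: ∫|Ψ|² dx = 15.515, and ∫Ψ*·x³·Ψ dx = 226.78, so ⟨x³⟩ = 226.78 / 15.515.
⟨x³⟩ = 14.617.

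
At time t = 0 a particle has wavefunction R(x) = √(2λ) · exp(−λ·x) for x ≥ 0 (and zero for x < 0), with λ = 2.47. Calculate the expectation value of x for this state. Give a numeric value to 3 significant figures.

⟨x⟩ = ∫ x·|R|² dx (integrals over the domain).
Every integrand reduces to terms xʲ·e^(−2λx) on [0, ∞); use ∫₀^∞ xʲ·e^(−2λx) dx = j!/(2λ)^(j+1).
⟨x⟩ = 0.20243.

0.202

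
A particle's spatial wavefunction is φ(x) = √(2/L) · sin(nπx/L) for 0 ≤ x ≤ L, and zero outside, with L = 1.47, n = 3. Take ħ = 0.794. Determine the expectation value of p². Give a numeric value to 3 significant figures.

25.9

p² φ = −ħ² d²φ/dx²; ⟨p²⟩ = −ħ² ∫ φ*·φ'' dx.
d/dx sin(nπx/L) = (nπ/L)·cos(nπx/L) and d²/dx² sin(nπx/L) = −(nπ/L)²·sin(nπx/L); on 0 ≤ x ≤ L, ∫sin²(nπx/L) dx = L/2 and ∫sin(nπx/L)·cos(nπx/L) dx = 0.
⟨p²⟩ = 25.915.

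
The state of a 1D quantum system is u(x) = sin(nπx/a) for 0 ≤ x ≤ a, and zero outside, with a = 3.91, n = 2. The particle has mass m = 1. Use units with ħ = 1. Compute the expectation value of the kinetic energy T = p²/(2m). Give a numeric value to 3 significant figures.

1.29

T = −(ħ²/2m) d²/dx², so ⟨T⟩ = −(ħ²/2m) ∫ u*·u'' dx / ∫|u|² dx; with m = 1.
d/dx sin(nπx/a) = (nπ/a)·cos(nπx/a) and d²/dx² sin(nπx/a) = −(nπ/a)²·sin(nπx/a); on 0 ≤ x ≤ a, ∫sin²(nπx/a) dx = a/2 and ∫sin(nπx/a)·cos(nπx/a) dx = 0.
State is unnormalized: ∫|u|² dx = 1.9550, and ∫u*·(−ħ²/2m · u'') dx = 2.5242, so ⟨T⟩ = 2.5242 / 1.9550.
⟨T⟩ = 1.2911.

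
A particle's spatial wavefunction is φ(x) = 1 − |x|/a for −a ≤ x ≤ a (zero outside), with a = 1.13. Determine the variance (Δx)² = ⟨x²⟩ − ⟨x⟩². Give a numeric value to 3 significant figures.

Compute ⟨x⟩ and ⟨x²⟩ separately, then (Δx)² = ⟨x²⟩ − ⟨x⟩².
φ is even, so ∫ over [−a, a] = 2∫₀ᵃ with φ = 1 − x/a there: ∫₀ᵃ (1 − x/a)² dx = a/3, ∫₀ᵃ x²(1 − x/a)² dx = a³/30, ∫₀ᵃ x⁴(1 − x/a)² dx = a⁵/105.
Normalization: ∫|φ|² dx = 0.75333.
⟨x⟩ = 0.0000 and ⟨x²⟩ = 0.12769.
(Δx)² = 0.12769 − (0.0000)² = 0.12769.

0.128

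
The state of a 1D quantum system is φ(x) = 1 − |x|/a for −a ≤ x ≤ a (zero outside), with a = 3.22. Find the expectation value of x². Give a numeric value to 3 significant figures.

1.04

⟨x²⟩ = ∫ x²·|φ|² dx / ∫|φ|² dx (integrals over the domain).
φ is even, so ∫ over [−a, a] = 2∫₀ᵃ with φ = 1 − x/a there: ∫₀ᵃ (1 − x/a)² dx = a/3, ∫₀ᵃ x²(1 − x/a)² dx = a³/30, ∫₀ᵃ x⁴(1 − x/a)² dx = a⁵/105.
State is unnormalized: ∫|φ|² dx = 2.1467, and ∫φ*·x²·φ dx = 2.2257, so ⟨x²⟩ = 2.2257 / 2.1467.
⟨x²⟩ = 1.0368.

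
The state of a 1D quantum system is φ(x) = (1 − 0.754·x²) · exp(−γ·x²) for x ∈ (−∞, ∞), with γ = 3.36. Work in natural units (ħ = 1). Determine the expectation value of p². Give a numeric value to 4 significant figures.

p² φ = −ħ² d²φ/dx²; ⟨p²⟩ = −ħ² ∫ φ*·φ'' dx / ∫|φ|² dx.
Expand each integrand as polynomial × e^(−2γx²) and use ∫x^(2j)·e^(−2γx²) dx = (2j−1)!!/(4γ)^j · √(π/(2γ)), odd powers → 0; here √(π/(2γ)) = 0.68374. Differentiate with the product rule, d/dx e^(−γx²) = −2γx·e^(−γx²).
State is unnormalized: ∫|φ|² dx = 0.61348, and ∫φ*·(−ħ² φ'') dx = 2.6057, so ⟨p²⟩ = 2.6057 / 0.61348.
⟨p²⟩ = 4.2475.

4.248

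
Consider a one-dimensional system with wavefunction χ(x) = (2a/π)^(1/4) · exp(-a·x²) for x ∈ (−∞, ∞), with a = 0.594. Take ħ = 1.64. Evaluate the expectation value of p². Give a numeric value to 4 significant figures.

p² χ = −ħ² d²χ/dx²; ⟨p²⟩ = −ħ² ∫ χ*·χ'' dx.
Gaussian moments: ∫x^(2j)·e^(−2ax²) dx = (2j−1)!!/(4a)^j · √(π/(2a)), odd powers integrate to 0; here √(π/(2a)) = 1.6262. Derivatives: d/dx e^(−ax²) = −2ax·e^(−ax²), d²/dx² e^(−ax²) = (4a²x² − 2a)·e^(−ax²).
⟨p²⟩ = 1.5976.

1.598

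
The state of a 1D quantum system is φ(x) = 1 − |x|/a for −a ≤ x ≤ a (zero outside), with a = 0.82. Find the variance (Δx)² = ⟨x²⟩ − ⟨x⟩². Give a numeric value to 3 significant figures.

0.0672

Compute ⟨x⟩ and ⟨x²⟩ separately, then (Δx)² = ⟨x²⟩ − ⟨x⟩².
φ is even, so ∫ over [−a, a] = 2∫₀ᵃ with φ = 1 − x/a there: ∫₀ᵃ (1 − x/a)² dx = a/3, ∫₀ᵃ x²(1 − x/a)² dx = a³/30, ∫₀ᵃ x⁴(1 − x/a)² dx = a⁵/105.
Normalization: ∫|φ|² dx = 0.54667.
⟨x⟩ = 0.0000 and ⟨x²⟩ = 0.067240.
(Δx)² = 0.067240 − (0.0000)² = 0.067240.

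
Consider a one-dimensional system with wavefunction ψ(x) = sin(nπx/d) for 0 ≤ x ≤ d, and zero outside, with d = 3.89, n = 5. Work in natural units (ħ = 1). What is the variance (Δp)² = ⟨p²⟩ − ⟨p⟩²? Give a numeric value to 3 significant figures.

16.3

Compute ⟨p⟩ and ⟨p²⟩ separately; (Δp)² = ⟨p²⟩ − ⟨p⟩².
d/dx sin(nπx/d) = (nπ/d)·cos(nπx/d) and d²/dx² sin(nπx/d) = −(nπ/d)²·sin(nπx/d); on 0 ≤ x ≤ d, ∫sin²(nπx/d) dx = d/2 and ∫sin(nπx/d)·cos(nπx/d) dx = 0.
Normalization: ∫|ψ|² dx = 1.9450.
⟨p⟩ = 0.0000 and ⟨p²⟩ = 16.306.
(Δp)² = 16.306 − (0.0000)² = 16.306.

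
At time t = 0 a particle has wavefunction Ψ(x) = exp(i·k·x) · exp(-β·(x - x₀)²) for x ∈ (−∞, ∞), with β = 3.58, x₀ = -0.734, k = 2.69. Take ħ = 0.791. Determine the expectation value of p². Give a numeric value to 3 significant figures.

6.77

p² Ψ = −ħ² d²Ψ/dx²; ⟨p²⟩ = −ħ² ∫ Ψ*·Ψ'' dx / ∫|Ψ|² dx.
Gaussian moments (u = x − x₀): ∫u^(2j)·e^(−2βu²) du = (2j−1)!!/(4β)^j · √(π/(2β)), odd powers integrate to 0; here √(π/(2β)) = 0.66240. Derivatives: Ψ′ = (ik − 2βu)·Ψ, Ψ″ = ((ik − 2βu)² − 2β)·Ψ; the odd-in-u pieces drop out.
State is unnormalized: ∫|Ψ|² dx = 0.66240, and ∫Ψ*·(−ħ² Ψ'') dx = 4.4827, so ⟨p²⟩ = 4.4827 / 0.66240.
⟨p²⟩ = 6.7674.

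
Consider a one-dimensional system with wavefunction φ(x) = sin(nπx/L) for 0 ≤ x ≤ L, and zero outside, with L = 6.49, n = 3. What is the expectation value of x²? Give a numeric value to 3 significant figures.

⟨x²⟩ = ∫ x²·|φ|² dx / ∫|φ|² dx (integrals over the domain).
With sin²θ = (1 − cos2θ)/2 on 0 ≤ x ≤ L: ∫sin²(nπx/L) dx = L/2, ∫x·sin²(nπx/L) dx = L²/4, ∫x²·sin²(nπx/L) dx = L³·(1/6 − 1/(4n²π²)); higher powers xᵏ the same way, integrating xᵏ·cos(2nπx/L) by parts.
State is unnormalized: ∫|φ|² dx = 3.2450, and ∫φ*·x²·φ dx = 44.791, so ⟨x²⟩ = 44.791 / 3.2450.
⟨x²⟩ = 13.803.

13.8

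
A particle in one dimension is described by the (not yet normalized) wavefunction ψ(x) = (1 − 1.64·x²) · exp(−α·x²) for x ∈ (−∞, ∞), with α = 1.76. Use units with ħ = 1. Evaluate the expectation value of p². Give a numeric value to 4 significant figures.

4.662

p² ψ = −ħ² d²ψ/dx²; ⟨p²⟩ = −ħ² ∫ ψ*·ψ'' dx / ∫|ψ|² dx.
Expand each integrand as polynomial × e^(−2αx²) and use ∫x^(2j)·e^(−2αx²) dx = (2j−1)!!/(4α)^j · √(π/(2α)), odd powers → 0; here √(π/(2α)) = 0.94472. Differentiate with the product rule, d/dx e^(−αx²) = −2αx·e^(−αx²).
State is unnormalized: ∫|ψ|² dx = 0.65837, and ∫ψ*·(−ħ² ψ'') dx = 3.0690, so ⟨p²⟩ = 3.0690 / 0.65837.
⟨p²⟩ = 4.6615.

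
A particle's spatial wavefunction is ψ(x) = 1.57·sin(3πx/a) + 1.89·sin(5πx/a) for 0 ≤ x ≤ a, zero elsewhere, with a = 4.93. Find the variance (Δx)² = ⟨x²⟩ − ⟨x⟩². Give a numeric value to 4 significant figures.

Compute ⟨x⟩ and ⟨x²⟩ separately, then (Δx)² = ⟨x²⟩ − ⟨x⟩².
On 0 ≤ x ≤ a (j ≠ l): ∫sin²(jπx/a) dx = a/2, ∫sin(jπx/a)·sin(lπx/a) dx = 0; diagonal moments ∫x·sin²(jπx/a) dx = a²/4, ∫x²·sin²(jπx/a) dx = a³·(1/6 − 1/(4j²π²)); cross terms ∫x·sin(jπx/a)·sin(lπx/a) dx = 0 for j + l even and −4jla²/(π²(j² − l²)²) for j + l odd, ∫x²·sin(jπx/a)·sin(lπx/a) dx = (−1)^(j+l)·4jla³/(π²(j² − l²)²); higher powers the same way via product-to-sum and parts.
Normalization: ∫|ψ|² dx = 14.881.
⟨x⟩ = 2.4650 and ⟨x²⟩ = 9.1514.
(Δx)² = 9.1514 − (2.4650)² = 3.0752.

3.075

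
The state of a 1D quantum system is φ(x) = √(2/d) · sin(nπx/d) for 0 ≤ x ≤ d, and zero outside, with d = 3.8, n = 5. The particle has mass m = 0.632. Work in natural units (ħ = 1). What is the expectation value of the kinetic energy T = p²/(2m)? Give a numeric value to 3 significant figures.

13.5

T = −(ħ²/2m) d²/dx², so ⟨T⟩ = −(ħ²/2m) ∫ φ*·φ'' dx; with m = 0.632.
d/dx sin(nπx/d) = (nπ/d)·cos(nπx/d) and d²/dx² sin(nπx/d) = −(nπ/d)²·sin(nπx/d); on 0 ≤ x ≤ d, ∫sin²(nπx/d) dx = d/2 and ∫sin(nπx/d)·cos(nπx/d) dx = 0.
⟨T⟩ = 13.518.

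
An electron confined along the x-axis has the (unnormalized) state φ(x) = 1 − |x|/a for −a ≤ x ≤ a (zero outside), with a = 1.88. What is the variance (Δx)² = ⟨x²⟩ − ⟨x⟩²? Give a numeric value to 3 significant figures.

0.353

Compute ⟨x⟩ and ⟨x²⟩ separately, then (Δx)² = ⟨x²⟩ − ⟨x⟩².
φ is even, so ∫ over [−a, a] = 2∫₀ᵃ with φ = 1 − x/a there: ∫₀ᵃ (1 − x/a)² dx = a/3, ∫₀ᵃ x²(1 − x/a)² dx = a³/30, ∫₀ᵃ x⁴(1 − x/a)² dx = a⁵/105.
Normalization: ∫|φ|² dx = 1.2533.
⟨x⟩ = 0.0000 and ⟨x²⟩ = 0.35344.
(Δx)² = 0.35344 − (0.0000)² = 0.35344.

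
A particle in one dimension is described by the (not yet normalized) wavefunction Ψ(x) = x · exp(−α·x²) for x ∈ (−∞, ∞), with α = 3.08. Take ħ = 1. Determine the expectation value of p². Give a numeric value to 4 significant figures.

9.240

p² Ψ = −ħ² d²Ψ/dx²; ⟨p²⟩ = −ħ² ∫ Ψ*·Ψ'' dx / ∫|Ψ|² dx.
Expand each integrand as polynomial × e^(−2αx²) and use ∫x^(2j)·e^(−2αx²) dx = (2j−1)!!/(4α)^j · √(π/(2α)), odd powers → 0; here √(π/(2α)) = 0.71414. Differentiate with the product rule, d/dx e^(−αx²) = −2αx·e^(−αx²).
State is unnormalized: ∫|Ψ|² dx = 0.057966, and ∫Ψ*·(−ħ² Ψ'') dx = 0.53561, so ⟨p²⟩ = 0.53561 / 0.057966.
⟨p²⟩ = 9.2400.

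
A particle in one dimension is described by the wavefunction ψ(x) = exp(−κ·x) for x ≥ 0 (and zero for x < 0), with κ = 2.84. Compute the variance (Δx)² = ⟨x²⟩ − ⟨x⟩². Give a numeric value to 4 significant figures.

0.03100

Compute ⟨x⟩ and ⟨x²⟩ separately, then (Δx)² = ⟨x²⟩ − ⟨x⟩².
Every integrand reduces to terms xʲ·e^(−2κx) on [0, ∞); use ∫₀^∞ xʲ·e^(−2κx) dx = j!/(2κ)^(j+1).
Normalization: ∫|ψ|² dx = 0.17606.
⟨x⟩ = 0.17606 and ⟨x²⟩ = 0.061992.
(Δx)² = 0.061992 − (0.17606)² = 0.030996.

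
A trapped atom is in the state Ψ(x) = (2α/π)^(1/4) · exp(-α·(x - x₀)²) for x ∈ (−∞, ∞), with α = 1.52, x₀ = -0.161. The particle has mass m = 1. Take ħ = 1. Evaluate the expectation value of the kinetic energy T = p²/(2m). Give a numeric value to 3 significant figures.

T = −(ħ²/2m) d²/dx², so ⟨T⟩ = −(ħ²/2m) ∫ Ψ*·Ψ'' dx; with m = 1.
Gaussian moments (u = x − x₀): ∫u^(2j)·e^(−2αu²) du = (2j−1)!!/(4α)^j · √(π/(2α)), odd powers integrate to 0; here √(π/(2α)) = 1.0166. Derivatives: d/dx e^(−αu²) = −2αu·e^(−αu²), d²/dx² e^(−αu²) = (4α²u² − 2α)·e^(−αu²).
⟨T⟩ = 0.76000.

0.760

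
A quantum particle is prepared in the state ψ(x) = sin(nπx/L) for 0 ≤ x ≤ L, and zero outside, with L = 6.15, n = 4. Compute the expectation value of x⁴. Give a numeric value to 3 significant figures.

277.

⟨x⁴⟩ = ∫ x⁴·|ψ|² dx / ∫|ψ|² dx (integrals over the domain).
With sin²θ = (1 − cos2θ)/2 on 0 ≤ x ≤ L: ∫sin²(nπx/L) dx = L/2, ∫x·sin²(nπx/L) dx = L²/4, ∫x²·sin²(nπx/L) dx = L³·(1/6 − 1/(4n²π²)); higher powers xᵏ the same way, integrating xᵏ·cos(2nπx/L) by parts.
State is unnormalized: ∫|ψ|² dx = 3.0750, and ∫ψ*·x⁴·ψ dx = 852.19, so ⟨x⁴⟩ = 852.19 / 3.0750.
⟨x⁴⟩ = 277.14.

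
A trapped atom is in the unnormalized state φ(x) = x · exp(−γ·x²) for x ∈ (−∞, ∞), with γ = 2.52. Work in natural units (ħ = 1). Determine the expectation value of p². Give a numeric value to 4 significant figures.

p² φ = −ħ² d²φ/dx²; ⟨p²⟩ = −ħ² ∫ φ*·φ'' dx / ∫|φ|² dx.
Expand each integrand as polynomial × e^(−2γx²) and use ∫x^(2j)·e^(−2γx²) dx = (2j−1)!!/(4γ)^j · √(π/(2γ)), odd powers → 0; here √(π/(2γ)) = 0.78951. Differentiate with the product rule, d/dx e^(−γx²) = −2γx·e^(−γx²).
State is unnormalized: ∫|φ|² dx = 0.078325, and ∫φ*·(−ħ² φ'') dx = 0.59214, so ⟨p²⟩ = 0.59214 / 0.078325.
⟨p²⟩ = 7.5600.

7.560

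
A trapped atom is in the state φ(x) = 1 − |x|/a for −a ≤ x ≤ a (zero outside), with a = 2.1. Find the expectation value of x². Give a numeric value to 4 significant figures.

0.4410

⟨x²⟩ = ∫ x²·|φ|² dx / ∫|φ|² dx (integrals over the domain).
φ is even, so ∫ over [−a, a] = 2∫₀ᵃ with φ = 1 − x/a there: ∫₀ᵃ (1 − x/a)² dx = a/3, ∫₀ᵃ x²(1 − x/a)² dx = a³/30, ∫₀ᵃ x⁴(1 − x/a)² dx = a⁵/105.
State is unnormalized: ∫|φ|² dx = 1.4000, and ∫φ*·x²·φ dx = 0.61740, so ⟨x²⟩ = 0.61740 / 1.4000.
⟨x²⟩ = 0.44100.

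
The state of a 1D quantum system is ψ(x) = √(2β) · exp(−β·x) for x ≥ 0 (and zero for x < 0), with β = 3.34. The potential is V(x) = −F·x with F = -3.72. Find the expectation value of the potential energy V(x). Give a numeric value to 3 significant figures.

0.557

⟨V⟩ = ∫ V(x)·|ψ|² dx.
Every integrand reduces to terms xʲ·e^(−2βx) on [0, ∞); use ∫₀^∞ xʲ·e^(−2βx) dx = j!/(2β)^(j+1).
⟨V⟩ = 0.55689.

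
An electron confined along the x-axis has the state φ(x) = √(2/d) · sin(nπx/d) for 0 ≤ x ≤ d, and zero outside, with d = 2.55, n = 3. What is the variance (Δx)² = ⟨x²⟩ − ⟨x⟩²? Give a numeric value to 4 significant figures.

0.5053

Compute ⟨x⟩ and ⟨x²⟩ separately, then (Δx)² = ⟨x²⟩ − ⟨x⟩².
With sin²θ = (1 − cos2θ)/2 on 0 ≤ x ≤ d: ∫sin²(nπx/d) dx = d/2, ∫x·sin²(nπx/d) dx = d²/4, ∫x²·sin²(nπx/d) dx = d³·(1/6 − 1/(4n²π²)); higher powers xᵏ the same way, integrating xᵏ·cos(2nπx/d) by parts.
⟨x⟩ = 1.2750 and ⟨x²⟩ = 2.1309.
(Δx)² = 2.1309 − (1.2750)² = 0.50527.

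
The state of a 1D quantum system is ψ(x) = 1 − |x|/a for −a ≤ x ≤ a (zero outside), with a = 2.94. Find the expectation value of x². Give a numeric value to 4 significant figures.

0.8644

⟨x²⟩ = ∫ x²·|ψ|² dx / ∫|ψ|² dx (integrals over the domain).
ψ is even, so ∫ over [−a, a] = 2∫₀ᵃ with ψ = 1 − x/a there: ∫₀ᵃ (1 − x/a)² dx = a/3, ∫₀ᵃ x²(1 − x/a)² dx = a³/30, ∫₀ᵃ x⁴(1 − x/a)² dx = a⁵/105.
State is unnormalized: ∫|ψ|² dx = 1.9600, and ∫ψ*·x²·ψ dx = 1.6941, so ⟨x²⟩ = 1.6941 / 1.9600.
⟨x²⟩ = 0.86436.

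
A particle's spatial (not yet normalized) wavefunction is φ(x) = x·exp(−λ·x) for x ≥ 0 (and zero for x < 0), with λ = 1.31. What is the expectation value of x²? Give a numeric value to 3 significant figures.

1.75

⟨x²⟩ = ∫ x²·|φ|² dx / ∫|φ|² dx (integrals over the domain).
Every integrand reduces to terms xʲ·e^(−2λx) on [0, ∞); use ∫₀^∞ xʲ·e^(−2λx) dx = j!/(2λ)^(j+1).
State is unnormalized: ∫|φ|² dx = 0.11121, and ∫φ*·x²·φ dx = 0.19440, so ⟨x²⟩ = 0.19440 / 0.11121.
⟨x²⟩ = 1.7481.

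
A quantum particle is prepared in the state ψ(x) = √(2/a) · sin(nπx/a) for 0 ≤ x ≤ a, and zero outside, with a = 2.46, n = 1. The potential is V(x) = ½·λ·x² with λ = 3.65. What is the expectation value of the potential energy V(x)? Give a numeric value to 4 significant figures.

⟨V⟩ = ∫ V(x)·|ψ|² dx.
With sin²θ = (1 − cos2θ)/2 on 0 ≤ x ≤ a: ∫sin²(nπx/a) dx = a/2, ∫x·sin²(nπx/a) dx = a²/4, ∫x²·sin²(nπx/a) dx = a³·(1/6 − 1/(4n²π²)); higher powers xᵏ the same way, integrating xᵏ·cos(2nπx/a) by parts.
⟨V⟩ = 3.1219.

3.122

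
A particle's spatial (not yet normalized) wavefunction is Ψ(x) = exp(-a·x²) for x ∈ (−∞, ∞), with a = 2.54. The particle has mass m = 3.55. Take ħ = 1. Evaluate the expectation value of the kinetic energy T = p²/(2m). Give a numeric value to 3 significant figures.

T = −(ħ²/2m) d²/dx², so ⟨T⟩ = −(ħ²/2m) ∫ Ψ*·Ψ'' dx / ∫|Ψ|² dx; with m = 3.55.
Gaussian moments: ∫x^(2j)·e^(−2ax²) dx = (2j−1)!!/(4a)^j · √(π/(2a)), odd powers integrate to 0; here √(π/(2a)) = 0.78640. Derivatives: d/dx e^(−ax²) = −2ax·e^(−ax²), d²/dx² e^(−ax²) = (4a²x² − 2a)·e^(−ax²).
State is unnormalized: ∫|Ψ|² dx = 0.78640, and ∫Ψ*·(−ħ²/2m · Ψ'') dx = 0.28133, so ⟨T⟩ = 0.28133 / 0.78640.
⟨T⟩ = 0.35775.

0.358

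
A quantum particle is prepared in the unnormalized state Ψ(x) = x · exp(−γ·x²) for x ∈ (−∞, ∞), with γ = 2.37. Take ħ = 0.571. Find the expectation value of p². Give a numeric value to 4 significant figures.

p² Ψ = −ħ² d²Ψ/dx²; ⟨p²⟩ = −ħ² ∫ Ψ*·Ψ'' dx / ∫|Ψ|² dx.
Expand each integrand as polynomial × e^(−2γx²) and use ∫x^(2j)·e^(−2γx²) dx = (2j−1)!!/(4γ)^j · √(π/(2γ)), odd powers → 0; here √(π/(2γ)) = 0.81412. Differentiate with the product rule, d/dx e^(−γx²) = −2γx·e^(−γx²).
State is unnormalized: ∫|Ψ|² dx = 0.085877, and ∫Ψ*·(−ħ² Ψ'') dx = 0.19908, so ⟨p²⟩ = 0.19908 / 0.085877.
⟨p²⟩ = 2.3182.

2.318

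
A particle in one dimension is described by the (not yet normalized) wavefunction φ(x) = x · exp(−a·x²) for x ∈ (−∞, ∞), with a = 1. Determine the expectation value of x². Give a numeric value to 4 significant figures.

⟨x²⟩ = ∫ x²·|φ|² dx / ∫|φ|² dx (integrals over the domain).
Expand each integrand as polynomial × e^(−2ax²) and use ∫x^(2j)·e^(−2ax²) dx = (2j−1)!!/(4a)^j · √(π/(2a)), odd powers → 0; here √(π/(2a)) = 1.2533.
State is unnormalized: ∫|φ|² dx = 0.31333, and ∫φ*·x²·φ dx = 0.23500, so ⟨x²⟩ = 0.23500 / 0.31333.
⟨x²⟩ = 0.75000.

0.7500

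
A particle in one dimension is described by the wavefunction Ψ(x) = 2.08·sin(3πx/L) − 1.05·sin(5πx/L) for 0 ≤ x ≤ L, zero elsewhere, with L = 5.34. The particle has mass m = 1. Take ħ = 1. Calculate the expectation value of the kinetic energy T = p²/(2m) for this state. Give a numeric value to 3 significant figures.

T = −(ħ²/2m) d²/dx², so ⟨T⟩ = −(ħ²/2m) ∫ Ψ*·Ψ'' dx / ∫|Ψ|² dx; with m = 1.
d²/dx² sin(jπx/L) = −(jπ/L)²·sin(jπx/L); on 0 ≤ x ≤ L, ∫sin²(jπx/L) dx = L/2 and ∫sin(jπx/L)·sin(lπx/L) dx = 0 for j ≠ l, so only diagonal terms survive in ∫|Ψ|² and ∫Ψ·Ψ″; ∫Ψ·Ψ′ dx = [Ψ²/2] between the walls = 0.
State is unnormalized: ∫|Ψ|² dx = 14.495, and ∫Ψ*·(−ħ²/2m · Ψ'') dx = 30.727, so ⟨T⟩ = 30.727 / 14.495.
⟨T⟩ = 2.1198.

2.12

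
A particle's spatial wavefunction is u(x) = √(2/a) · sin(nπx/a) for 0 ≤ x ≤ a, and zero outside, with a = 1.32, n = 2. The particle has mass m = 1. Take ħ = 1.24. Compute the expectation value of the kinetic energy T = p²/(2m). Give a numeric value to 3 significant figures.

17.4

T = −(ħ²/2m) d²/dx², so ⟨T⟩ = −(ħ²/2m) ∫ u*·u'' dx; with m = 1.
d/dx sin(nπx/a) = (nπ/a)·cos(nπx/a) and d²/dx² sin(nπx/a) = −(nπ/a)²·sin(nπx/a); on 0 ≤ x ≤ a, ∫sin²(nπx/a) dx = a/2 and ∫sin(nπx/a)·cos(nπx/a) dx = 0.
⟨T⟩ = 17.419.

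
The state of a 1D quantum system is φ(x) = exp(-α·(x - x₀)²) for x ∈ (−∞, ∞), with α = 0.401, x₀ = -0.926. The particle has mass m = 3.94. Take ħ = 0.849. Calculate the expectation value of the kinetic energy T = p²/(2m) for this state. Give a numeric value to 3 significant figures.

T = −(ħ²/2m) d²/dx², so ⟨T⟩ = −(ħ²/2m) ∫ φ*·φ'' dx / ∫|φ|² dx; with m = 3.94.
Gaussian moments (u = x − x₀): ∫u^(2j)·e^(−2αu²) du = (2j−1)!!/(4α)^j · √(π/(2α)), odd powers integrate to 0; here √(π/(2α)) = 1.9792. Derivatives: d/dx e^(−αu²) = −2αu·e^(−αu²), d²/dx² e^(−αu²) = (4α²u² − 2α)·e^(−αu²).
State is unnormalized: ∫|φ|² dx = 1.9792, and ∫φ*·(−ħ²/2m · φ'') dx = 0.072597, so ⟨T⟩ = 0.072597 / 1.9792.
⟨T⟩ = 0.036680.

0.0367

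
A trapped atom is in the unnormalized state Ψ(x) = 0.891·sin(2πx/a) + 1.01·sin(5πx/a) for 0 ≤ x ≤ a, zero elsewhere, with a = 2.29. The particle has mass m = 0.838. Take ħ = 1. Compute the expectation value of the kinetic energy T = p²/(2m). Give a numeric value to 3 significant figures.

T = −(ħ²/2m) d²/dx², so ⟨T⟩ = −(ħ²/2m) ∫ Ψ*·Ψ'' dx / ∫|Ψ|² dx; with m = 0.838.
d²/dx² sin(jπx/a) = −(jπ/a)²·sin(jπx/a); on 0 ≤ x ≤ a, ∫sin²(jπx/a) dx = a/2 and ∫sin(jπx/a)·sin(lπx/a) dx = 0 for j ≠ l, so only diagonal terms survive in ∫|Ψ|² and ∫Ψ·Ψ″; ∫Ψ·Ψ′ dx = [Ψ²/2] between the walls = 0.
State is unnormalized: ∫|Ψ|² dx = 2.0770, and ∫Ψ*·(−ħ²/2m · Ψ'') dx = 36.873, so ⟨T⟩ = 36.873 / 2.0770.
⟨T⟩ = 17.753.

17.8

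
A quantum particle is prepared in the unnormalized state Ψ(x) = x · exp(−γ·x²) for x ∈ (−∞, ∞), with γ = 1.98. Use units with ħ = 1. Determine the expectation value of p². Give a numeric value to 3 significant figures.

p² Ψ = −ħ² d²Ψ/dx²; ⟨p²⟩ = −ħ² ∫ Ψ*·Ψ'' dx / ∫|Ψ|² dx.
Expand each integrand as polynomial × e^(−2γx²) and use ∫x^(2j)·e^(−2γx²) dx = (2j−1)!!/(4γ)^j · √(π/(2γ)), odd powers → 0; here √(π/(2γ)) = 0.89069. Differentiate with the product rule, d/dx e^(−γx²) = −2γx·e^(−γx²).
State is unnormalized: ∫|Ψ|² dx = 0.11246, and ∫Ψ*·(−ħ² Ψ'') dx = 0.66802, so ⟨p²⟩ = 0.66802 / 0.11246.
⟨p²⟩ = 5.9400.

5.94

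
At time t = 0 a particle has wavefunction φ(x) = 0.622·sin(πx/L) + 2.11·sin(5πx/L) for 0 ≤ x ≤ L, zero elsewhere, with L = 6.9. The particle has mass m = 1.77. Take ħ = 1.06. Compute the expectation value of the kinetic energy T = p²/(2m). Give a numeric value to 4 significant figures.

1.519

T = −(ħ²/2m) d²/dx², so ⟨T⟩ = −(ħ²/2m) ∫ φ*·φ'' dx / ∫|φ|² dx; with m = 1.77.
d²/dx² sin(jπx/L) = −(jπ/L)²·sin(jπx/L); on 0 ≤ x ≤ L, ∫sin²(jπx/L) dx = L/2 and ∫sin(jπx/L)·sin(lπx/L) dx = 0 for j ≠ l, so only diagonal terms survive in ∫|φ|² and ∫φ·φ″; ∫φ·φ′ dx = [φ²/2] between the walls = 0.
State is unnormalized: ∫|φ|² dx = 16.694, and ∫φ*·(−ħ²/2m · φ'') dx = 25.354, so ⟨T⟩ = 25.354 / 16.694.
⟨T⟩ = 1.5187.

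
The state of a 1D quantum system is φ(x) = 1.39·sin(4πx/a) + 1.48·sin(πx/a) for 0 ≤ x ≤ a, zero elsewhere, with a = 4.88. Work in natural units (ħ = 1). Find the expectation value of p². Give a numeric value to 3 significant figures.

p² φ = −ħ² d²φ/dx²; ⟨p²⟩ = −ħ² ∫ φ*·φ'' dx / ∫|φ|² dx.
d²/dx² sin(jπx/a) = −(jπ/a)²·sin(jπx/a); on 0 ≤ x ≤ a, ∫sin²(jπx/a) dx = a/2 and ∫sin(jπx/a)·sin(lπx/a) dx = 0 for j ≠ l, so only diagonal terms survive in ∫|φ|² and ∫φ·φ″; ∫φ·φ′ dx = [φ²/2] between the walls = 0.
State is unnormalized: ∫|φ|² dx = 10.059, and ∫φ*·(−ħ² φ'') dx = 33.476, so ⟨p²⟩ = 33.476 / 10.059.
⟨p²⟩ = 3.3280.

3.33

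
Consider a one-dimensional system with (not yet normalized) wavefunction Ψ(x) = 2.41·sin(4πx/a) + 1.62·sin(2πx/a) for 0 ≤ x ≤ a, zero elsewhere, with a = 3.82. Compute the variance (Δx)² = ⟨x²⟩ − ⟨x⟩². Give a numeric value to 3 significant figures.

1.74

Compute ⟨x⟩ and ⟨x²⟩ separately, then (Δx)² = ⟨x²⟩ − ⟨x⟩².
On 0 ≤ x ≤ a (j ≠ l): ∫sin²(jπx/a) dx = a/2, ∫sin(jπx/a)·sin(lπx/a) dx = 0; diagonal moments ∫x·sin²(jπx/a) dx = a²/4, ∫x²·sin²(jπx/a) dx = a³·(1/6 − 1/(4j²π²)); cross terms ∫x·sin(jπx/a)·sin(lπx/a) dx = 0 for j + l even and −4jla²/(π²(j² − l²)²) for j + l odd, ∫x²·sin(jπx/a)·sin(lπx/a) dx = (−1)^(j+l)·4jla³/(π²(j² − l²)²); higher powers the same way via product-to-sum and parts.
Normalization: ∫|Ψ|² dx = 16.106.
⟨x⟩ = 1.9100 and ⟨x²⟩ = 5.3833.
(Δx)² = 5.3833 − (1.9100)² = 1.7352.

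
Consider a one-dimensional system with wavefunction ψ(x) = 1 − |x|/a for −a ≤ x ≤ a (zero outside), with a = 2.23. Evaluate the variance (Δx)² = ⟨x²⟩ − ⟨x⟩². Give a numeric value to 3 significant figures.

0.497

Compute ⟨x⟩ and ⟨x²⟩ separately, then (Δx)² = ⟨x²⟩ − ⟨x⟩².
ψ is even, so ∫ over [−a, a] = 2∫₀ᵃ with ψ = 1 − x/a there: ∫₀ᵃ (1 − x/a)² dx = a/3, ∫₀ᵃ x²(1 − x/a)² dx = a³/30, ∫₀ᵃ x⁴(1 − x/a)² dx = a⁵/105.
Normalization: ∫|ψ|² dx = 1.4867.
⟨x⟩ = 0.0000 and ⟨x²⟩ = 0.49729.
(Δx)² = 0.49729 − (0.0000)² = 0.49729.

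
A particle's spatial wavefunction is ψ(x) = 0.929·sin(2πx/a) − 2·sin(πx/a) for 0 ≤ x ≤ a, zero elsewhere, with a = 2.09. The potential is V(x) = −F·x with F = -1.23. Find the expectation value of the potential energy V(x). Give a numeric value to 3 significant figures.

1.64

⟨V⟩ = ∫ V(x)·|ψ|² dx / ∫|ψ|² dx.
On 0 ≤ x ≤ a (j ≠ l): ∫sin²(jπx/a) dx = a/2, ∫sin(jπx/a)·sin(lπx/a) dx = 0; diagonal moments ∫x·sin²(jπx/a) dx = a²/4, ∫x²·sin²(jπx/a) dx = a³·(1/6 − 1/(4j²π²)); cross terms ∫x·sin(jπx/a)·sin(lπx/a) dx = 0 for j + l even and −4jla²/(π²(j² − l²)²) for j + l odd, ∫x²·sin(jπx/a)·sin(lπx/a) dx = (−1)^(j+l)·4jla³/(π²(j² − l²)²); higher powers the same way via product-to-sum and parts.
State is unnormalized: ∫|ψ|² dx = 5.0819, and ∫ψ*·V(x)·ψ dx = 8.3301, so ⟨V⟩ = 8.3301 / 5.0819.
⟨V⟩ = 1.6392.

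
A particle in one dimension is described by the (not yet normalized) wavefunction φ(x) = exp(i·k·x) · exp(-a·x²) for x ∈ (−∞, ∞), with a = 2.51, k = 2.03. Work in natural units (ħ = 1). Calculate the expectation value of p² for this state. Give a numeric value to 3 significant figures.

6.63

p² φ = −ħ² d²φ/dx²; ⟨p²⟩ = −ħ² ∫ φ*·φ'' dx / ∫|φ|² dx.
Gaussian moments: ∫x^(2j)·e^(−2ax²) dx = (2j−1)!!/(4a)^j · √(π/(2a)), odd powers integrate to 0; here √(π/(2a)) = 0.79108. Derivatives: φ′ = (ik − 2ax)·φ, φ″ = ((ik − 2ax)² − 2a)·φ; the odd-in-x pieces drop out.
State is unnormalized: ∫|φ|² dx = 0.79108, and ∫φ*·(−ħ² φ'') dx = 5.2456, so ⟨p²⟩ = 5.2456 / 0.79108.
⟨p²⟩ = 6.6309.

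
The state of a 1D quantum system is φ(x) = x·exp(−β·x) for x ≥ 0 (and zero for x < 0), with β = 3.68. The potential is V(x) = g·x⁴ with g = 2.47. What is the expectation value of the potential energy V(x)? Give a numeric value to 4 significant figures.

⟨V⟩ = ∫ V(x)·|φ|² dx / ∫|φ|² dx.
Every integrand reduces to terms xʲ·e^(−2βx) on [0, ∞); use ∫₀^∞ xʲ·e^(−2βx) dx = j!/(2β)^(j+1).
State is unnormalized: ∫|φ|² dx = 0.0050165, and ∫φ*·V(x)·φ dx = 0.0015201, so ⟨V⟩ = 0.0015201 / 0.0050165.
⟨V⟩ = 0.30303.

0.3030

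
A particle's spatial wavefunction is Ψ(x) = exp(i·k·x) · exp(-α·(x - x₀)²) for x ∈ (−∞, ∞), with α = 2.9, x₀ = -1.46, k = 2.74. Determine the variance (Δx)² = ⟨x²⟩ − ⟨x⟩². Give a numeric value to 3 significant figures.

0.0862

Compute ⟨x⟩ and ⟨x²⟩ separately, then (Δx)² = ⟨x²⟩ − ⟨x⟩².
Gaussian moments (u = x − x₀): ∫u^(2j)·e^(−2αu²) du = (2j−1)!!/(4α)^j · √(π/(2α)), odd powers integrate to 0; here √(π/(2α)) = 0.73597.
Normalization: ∫|Ψ|² dx = 0.73597.
⟨x⟩ = -1.4600 and ⟨x²⟩ = 2.2178.
(Δx)² = 2.2178 − (-1.4600)² = 0.086207.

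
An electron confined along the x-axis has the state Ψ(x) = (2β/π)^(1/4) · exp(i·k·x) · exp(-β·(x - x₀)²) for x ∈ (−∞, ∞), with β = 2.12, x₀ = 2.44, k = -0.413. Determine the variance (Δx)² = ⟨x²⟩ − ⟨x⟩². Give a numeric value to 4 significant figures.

0.1179

Compute ⟨x⟩ and ⟨x²⟩ separately, then (Δx)² = ⟨x²⟩ − ⟨x⟩².
Gaussian moments (u = x − x₀): ∫u^(2j)·e^(−2βu²) du = (2j−1)!!/(4β)^j · √(π/(2β)), odd powers integrate to 0; here √(π/(2β)) = 0.86078.
⟨x⟩ = 2.4400 and ⟨x²⟩ = 6.0715.
(Δx)² = 6.0715 − (2.4400)² = 0.11792.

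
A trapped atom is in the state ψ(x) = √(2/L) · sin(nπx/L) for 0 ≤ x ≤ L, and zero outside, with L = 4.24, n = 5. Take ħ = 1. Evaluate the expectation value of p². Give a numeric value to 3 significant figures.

13.7

p² ψ = −ħ² d²ψ/dx²; ⟨p²⟩ = −ħ² ∫ ψ*·ψ'' dx.
d/dx sin(nπx/L) = (nπ/L)·cos(nπx/L) and d²/dx² sin(nπx/L) = −(nπ/L)²·sin(nπx/L); on 0 ≤ x ≤ L, ∫sin²(nπx/L) dx = L/2 and ∫sin(nπx/L)·cos(nπx/L) dx = 0.
⟨p²⟩ = 13.725.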